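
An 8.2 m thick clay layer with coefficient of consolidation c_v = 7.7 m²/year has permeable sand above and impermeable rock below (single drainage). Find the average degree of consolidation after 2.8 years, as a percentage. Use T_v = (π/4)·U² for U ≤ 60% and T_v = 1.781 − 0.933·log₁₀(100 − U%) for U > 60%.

Drainage path length: H_d = H = 8.2 m (single drainage).
T_v = c_v·t/H_d² = 7.7×2.8/8.2² = 0.32064.
T_v = 0.32064 corresponds to the U > 60% branch:
U = 1 − 10^((1.781 − T_v)/0.933)/100 = 0.6325

U ≈ 63.3 %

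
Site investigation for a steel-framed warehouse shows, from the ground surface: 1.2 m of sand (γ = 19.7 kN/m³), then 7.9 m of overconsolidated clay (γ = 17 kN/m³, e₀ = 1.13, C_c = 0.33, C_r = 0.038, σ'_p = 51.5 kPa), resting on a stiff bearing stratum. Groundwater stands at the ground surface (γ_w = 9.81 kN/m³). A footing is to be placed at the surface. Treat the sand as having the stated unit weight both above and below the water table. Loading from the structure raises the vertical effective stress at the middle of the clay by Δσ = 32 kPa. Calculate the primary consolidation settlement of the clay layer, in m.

Mid-depth of clay below the ground surface: z = 1.2 + 7.9/2 = 5.15 m.
Total vertical stress at mid-clay: σ_v = 19.7×1.2 + 17×3.95 = 90.79 kPa.
Pore pressure: u = 9.81×(5.15 − 0) = 50.522 kPa.
Initial effective stress: σ'_0 = σ_v − u = 90.79 − 50.522 = 40.268 kPa.
Final effective stress: σ'_f = 40.268 + 32 = 72.268 kPa.
σ'_f = 72.268 > σ'_p = 51.5 kPa, so the stress path crosses the preconsolidation pressure — recompression up to σ'_p, then virgin compression beyond:
S_c = H/(1+e₀)·[C_r·log₁₀(σ'_p/σ'_0) + C_c·log₁₀(σ'_f/σ'_p)]
    = 7.9/2.13 × [0.038×log₁₀(51.5/40.268) + 0.33×log₁₀(72.268/51.5)]
    = 3.7089 × [0.0040602 + 0.048556] = 0.1951 m

S_c ≈ 0.195 m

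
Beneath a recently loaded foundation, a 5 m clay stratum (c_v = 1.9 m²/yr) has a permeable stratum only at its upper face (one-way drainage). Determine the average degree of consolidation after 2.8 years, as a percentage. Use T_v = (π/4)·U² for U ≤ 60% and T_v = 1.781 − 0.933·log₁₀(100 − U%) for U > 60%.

Drainage path length: H_d = H = 5 m (single drainage).
T_v = c_v·t/H_d² = 1.9×2.8/5² = 0.2128.
T_v = 0.2128 corresponds to the U ≤ 60% branch:
U = √(4T_v/π) = 0.5205

U ≈ 52.1 %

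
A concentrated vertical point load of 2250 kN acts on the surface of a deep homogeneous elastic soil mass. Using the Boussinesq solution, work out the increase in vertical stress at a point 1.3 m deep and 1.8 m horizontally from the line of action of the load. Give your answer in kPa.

Boussinesq vertical stress below a point load on an elastic half-space:
Δσ_z = 3P/(2πz²) · [1 + (r/z)²]^(−5/2)
r/z = 1.8/1.3 = 1.3846; [1+(r/z)²]^(−5/2) = 0.068802.
Δσ_z = 3×2250/(2π×1.3²) × 0.068802 = 635.68 × 0.068802 = 43.74 kPa

Δσ_z ≈ 43.7 kPa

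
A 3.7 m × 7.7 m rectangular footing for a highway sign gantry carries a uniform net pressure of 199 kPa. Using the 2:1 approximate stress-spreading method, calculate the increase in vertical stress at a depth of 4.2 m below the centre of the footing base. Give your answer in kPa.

Δσ_z ≈ 60.3 kPa

By the 2:1 method the load spreads at 1 horizontal : 2 vertical, so at depth z the loaded area has grown by z in each plan dimension:
Δσ = qBL/((B+z)(L+z)) = 199×3.7×7.7/((3.7+4.2)(7.7+4.2)) = 60.308 kPa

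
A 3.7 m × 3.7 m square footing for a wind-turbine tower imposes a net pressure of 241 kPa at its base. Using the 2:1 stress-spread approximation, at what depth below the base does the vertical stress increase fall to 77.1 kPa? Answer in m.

z ≈ 2.84 m

2:1 spreading — at depth z the loaded area has grown by z in each plan dimension:
qB²/(B+z)² = Δσ_z ⇒ z = B(√(q/Δσ_z) − 1) = 3.7×(√(241/77.1) − 1) = 2.842 m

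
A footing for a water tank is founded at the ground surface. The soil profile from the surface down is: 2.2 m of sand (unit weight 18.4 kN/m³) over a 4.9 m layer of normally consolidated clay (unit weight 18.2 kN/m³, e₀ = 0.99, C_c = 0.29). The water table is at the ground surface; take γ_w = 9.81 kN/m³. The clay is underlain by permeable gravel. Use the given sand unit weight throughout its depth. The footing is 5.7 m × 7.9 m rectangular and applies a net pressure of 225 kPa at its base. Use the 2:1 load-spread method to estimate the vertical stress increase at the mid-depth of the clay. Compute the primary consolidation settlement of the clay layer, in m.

Mid-depth of clay below the ground surface: z = 2.2 + 4.9/2 = 4.65 m.
Total vertical stress at mid-clay: σ_v = 18.4×2.2 + 18.2×2.45 = 85.07 kPa.
Pore pressure: u = 9.81×(4.65 − 0) = 45.617 kPa.
Initial effective stress: σ'_0 = σ_v − u = 85.07 − 45.617 = 39.453 kPa.
Stress increase at mid-clay by the 2:1 spreading method:
Δσ = qBL/((B+z)(L+z)) = 225×5.7×7.9/((5.7+4.65)(7.9+4.65)) = 78.001 kPa
Final effective stress: σ'_f = σ'_0 + Δσ = 39.453 + 78.001 = 117.45 kPa.
Normally consolidated clay, so the full stress increment lies on the virgin compression line:
S_c = C_c·H/(1+e₀)·log₁₀(σ'_f/σ'_0) = 0.29×4.9/(1+0.99)×log₁₀(117.45/39.453)
    = 0.71407 × 0.47377 = 0.3383 m

S_c ≈ 0.338 m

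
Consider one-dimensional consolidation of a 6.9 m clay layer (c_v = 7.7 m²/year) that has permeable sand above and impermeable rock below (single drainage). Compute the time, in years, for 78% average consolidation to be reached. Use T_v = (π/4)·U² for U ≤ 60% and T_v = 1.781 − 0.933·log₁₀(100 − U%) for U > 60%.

t ≈ 3.27 years

Drainage path length: H_d = H = 6.9 m (single drainage).
U > 60%: T_v = 1.781 − 0.933·log₁₀(100 − 78) = 0.52852.
t = T_v·H_d²/c_v = 0.52852×6.9²/7.7 = 3.268 years.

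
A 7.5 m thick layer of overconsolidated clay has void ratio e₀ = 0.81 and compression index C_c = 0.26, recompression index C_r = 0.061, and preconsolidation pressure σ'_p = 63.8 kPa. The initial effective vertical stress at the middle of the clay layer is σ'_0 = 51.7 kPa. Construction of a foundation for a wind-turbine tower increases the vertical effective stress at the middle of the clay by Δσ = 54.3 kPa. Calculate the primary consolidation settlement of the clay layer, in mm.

Final effective stress: σ'_f = 51.7 + 54.3 = 106 kPa.
σ'_f = 106 > σ'_p = 63.8 kPa, so the stress path crosses the preconsolidation pressure — recompression up to σ'_p, then virgin compression beyond:
S_c = H/(1+e₀)·[C_r·log₁₀(σ'_p/σ'_0) + C_c·log₁₀(σ'_f/σ'_p)]
    = 7.5/1.81 × [0.061×log₁₀(63.8/51.7) + 0.26×log₁₀(106/63.8)]
    = 4.1436 × [0.0055711 + 0.057326] = 0.2606 m

S_c ≈ 261 mm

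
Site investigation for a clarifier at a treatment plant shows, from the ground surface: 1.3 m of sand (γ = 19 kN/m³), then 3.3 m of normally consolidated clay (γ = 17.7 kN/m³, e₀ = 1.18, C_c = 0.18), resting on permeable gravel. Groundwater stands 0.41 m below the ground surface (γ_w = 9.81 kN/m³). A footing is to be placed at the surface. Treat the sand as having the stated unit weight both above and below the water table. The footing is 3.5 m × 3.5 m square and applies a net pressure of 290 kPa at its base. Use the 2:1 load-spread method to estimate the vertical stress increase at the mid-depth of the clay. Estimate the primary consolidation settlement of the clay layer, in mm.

S_c ≈ 162 mm

Mid-depth of clay below the ground surface: z = 1.3 + 3.3/2 = 2.95 m.
Total vertical stress at mid-clay: σ_v = 19×1.3 + 17.7×1.65 = 53.905 kPa.
Pore pressure: u = 9.81×(2.95 − 0.41) = 24.917 kPa.
Initial effective stress: σ'_0 = σ_v − u = 53.905 − 24.917 = 28.988 kPa.
Stress increase at mid-clay by the 2:1 spreading method:
Δσ = qBL/((B+z)(L+z)) = 290×3.5×3.5/((3.5+2.95)(3.5+2.95)) = 85.392 kPa
Final effective stress: σ'_f = σ'_0 + Δσ = 28.988 + 85.392 = 114.38 kPa.
Normally consolidated clay, so the full stress increment lies on the virgin compression line:
S_c = C_c·H/(1+e₀)·log₁₀(σ'_f/σ'_0) = 0.18×3.3/(1+1.18)×log₁₀(114.38/28.988)
    = 0.27248 × 0.59613 = 0.1624 m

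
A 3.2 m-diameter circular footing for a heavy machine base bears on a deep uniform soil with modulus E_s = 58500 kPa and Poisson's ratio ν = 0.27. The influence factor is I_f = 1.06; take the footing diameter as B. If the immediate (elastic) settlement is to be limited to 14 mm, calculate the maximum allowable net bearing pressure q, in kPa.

q ≈ 260 kPa

S_e = q·B·(1−ν²)/E_s · I_f  ⇒  q = S_e·E_s / (B·(1−ν²)·I_f).
q = 0.014 × 58500 / (3.2 × 0.9271 × 1.06) = 260.4 kPa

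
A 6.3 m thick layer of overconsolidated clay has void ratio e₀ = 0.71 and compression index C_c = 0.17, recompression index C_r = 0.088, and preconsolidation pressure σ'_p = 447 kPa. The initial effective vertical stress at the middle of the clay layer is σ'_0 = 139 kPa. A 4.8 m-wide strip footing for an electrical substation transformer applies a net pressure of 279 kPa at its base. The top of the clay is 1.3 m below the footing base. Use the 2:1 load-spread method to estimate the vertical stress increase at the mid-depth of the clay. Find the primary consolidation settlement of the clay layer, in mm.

S_c ≈ 100 mm

Mid-depth of clay below the footing base: z = 1.3 + 6.3/2 = 4.45 m.
Stress increase at mid-clay by the 2:1 spreading method:
Δσ = qB/(B+z) = 279×4.8/(4.8+4.45) = 144.78 kPa
Final effective stress: σ'_f = 139 + 144.78 = 283.78 kPa.
σ'_f = 283.78 ≤ σ'_p = 447 kPa, so the clay remains overconsolidated and only the recompression index applies:
S_c = C_r·H/(1+e₀)·log₁₀(σ'_f/σ'_0) = 0.088×6.3/1.71×log₁₀(283.78/139)
    = 0.32421 × 0.30997 = 0.1005 m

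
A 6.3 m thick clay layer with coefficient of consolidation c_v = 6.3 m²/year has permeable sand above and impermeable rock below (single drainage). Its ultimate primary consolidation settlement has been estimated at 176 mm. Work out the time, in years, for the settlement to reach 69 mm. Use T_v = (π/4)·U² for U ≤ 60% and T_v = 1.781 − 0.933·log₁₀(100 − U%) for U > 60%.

Drainage path length: H_d = H = 6.3 m (single drainage).
U = S(t)/S_ult = 69/176 = 0.392.
U ≤ 60%: T_v = (π/4)·U² = (π/4)×0.39205² = 0.12072.
t = T_v·H_d²/c_v = 0.12072×6.3²/6.3 = 0.7605 years.

t ≈ 0.761 years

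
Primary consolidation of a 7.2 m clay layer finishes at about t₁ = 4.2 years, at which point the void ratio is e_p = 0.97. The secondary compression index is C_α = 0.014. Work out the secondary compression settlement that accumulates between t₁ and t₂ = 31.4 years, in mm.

S_s ≈ 44.7 mm

Secondary compression: S_s = C_α·H/(1+e_p)·log₁₀(t₂/t₁)
S_s = 0.014×7.2/(1+0.97)×log₁₀(31.4/4.2)
    = 0.05117 × 0.8737 = 0.0447 m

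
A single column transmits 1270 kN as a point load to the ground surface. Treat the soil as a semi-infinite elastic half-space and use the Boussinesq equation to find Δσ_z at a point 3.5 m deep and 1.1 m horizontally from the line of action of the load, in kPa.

Δσ_z ≈ 39.1 kPa

Boussinesq vertical stress below a point load on an elastic half-space:
Δσ_z = 3P/(2πz²) · [1 + (r/z)²]^(−5/2)
r/z = 1.1/3.5 = 0.31429; [1+(r/z)²]^(−5/2) = 0.79018.
Δσ_z = 3×1270/(2π×3.5²) × 0.79018 = 49.5 × 0.79018 = 39.11 kPa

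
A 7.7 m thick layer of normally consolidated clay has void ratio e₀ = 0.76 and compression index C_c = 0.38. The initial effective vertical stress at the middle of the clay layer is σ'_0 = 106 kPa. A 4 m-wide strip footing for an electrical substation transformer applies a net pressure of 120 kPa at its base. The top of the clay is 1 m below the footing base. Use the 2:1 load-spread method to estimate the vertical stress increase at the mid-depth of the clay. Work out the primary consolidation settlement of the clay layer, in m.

Mid-depth of clay below the footing base: z = 1 + 7.7/2 = 4.85 m.
Stress increase at mid-clay by the 2:1 spreading method:
Δσ = qB/(B+z) = 120×4/(4+4.85) = 54.237 kPa
Final effective stress: σ'_f = σ'_0 + Δσ = 106 + 54.237 = 160.24 kPa.
Normally consolidated clay, so the full stress increment lies on the virgin compression line:
S_c = C_c·H/(1+e₀)·log₁₀(σ'_f/σ'_0) = 0.38×7.7/(1+0.76)×log₁₀(160.24/106)
    = 1.6625 × 0.17947 = 0.2984 m

S_c ≈ 0.298 m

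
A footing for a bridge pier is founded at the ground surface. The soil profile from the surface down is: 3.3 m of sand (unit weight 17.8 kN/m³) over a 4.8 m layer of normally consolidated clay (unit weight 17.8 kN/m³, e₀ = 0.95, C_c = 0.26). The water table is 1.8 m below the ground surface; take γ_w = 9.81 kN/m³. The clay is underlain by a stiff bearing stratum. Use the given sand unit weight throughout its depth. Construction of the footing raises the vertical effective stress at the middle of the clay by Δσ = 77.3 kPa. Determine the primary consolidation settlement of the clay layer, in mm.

Mid-depth of clay below the ground surface: z = 3.3 + 4.8/2 = 5.7 m.
Total vertical stress at mid-clay: σ_v = 17.8×3.3 + 17.8×2.4 = 101.46 kPa.
Pore pressure: u = 9.81×(5.7 − 1.8) = 38.259 kPa.
Initial effective stress: σ'_0 = σ_v − u = 101.46 − 38.259 = 63.201 kPa.
Final effective stress: σ'_f = σ'_0 + Δσ = 63.201 + 77.3 = 140.5 kPa.
Normally consolidated clay, so the full stress increment lies on the virgin compression line:
S_c = C_c·H/(1+e₀)·log₁₀(σ'_f/σ'_0) = 0.26×4.8/(1+0.95)×log₁₀(140.5/63.201)
    = 0.64 × 0.34695 = 0.222 m

S_c ≈ 222 mm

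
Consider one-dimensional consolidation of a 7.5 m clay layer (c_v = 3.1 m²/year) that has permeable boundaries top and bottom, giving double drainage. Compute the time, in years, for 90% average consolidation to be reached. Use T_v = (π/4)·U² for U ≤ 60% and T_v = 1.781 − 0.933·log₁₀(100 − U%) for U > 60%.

Drainage path length: H_d = H/2 = 3.75 m (double drainage).
U > 60%: T_v = 1.781 − 0.933·log₁₀(100 − 90) = 0.848.
t = T_v·H_d²/c_v = 0.848×3.75²/3.1 = 3.847 years.

t ≈ 3.85 years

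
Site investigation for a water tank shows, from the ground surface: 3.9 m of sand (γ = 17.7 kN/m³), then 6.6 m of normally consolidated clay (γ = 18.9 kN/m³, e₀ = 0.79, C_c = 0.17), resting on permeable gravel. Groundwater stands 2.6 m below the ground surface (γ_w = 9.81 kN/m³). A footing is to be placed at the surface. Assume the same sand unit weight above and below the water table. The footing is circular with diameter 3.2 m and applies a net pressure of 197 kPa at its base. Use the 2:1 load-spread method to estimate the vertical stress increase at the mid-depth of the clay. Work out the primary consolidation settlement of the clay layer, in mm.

Mid-depth of clay below the ground surface: z = 3.9 + 6.6/2 = 7.2 m.
Total vertical stress at mid-clay: σ_v = 17.7×3.9 + 18.9×3.3 = 131.4 kPa.
Pore pressure: u = 9.81×(7.2 − 2.6) = 45.126 kPa.
Initial effective stress: σ'_0 = σ_v − u = 131.4 − 45.126 = 86.274 kPa.
Stress increase at mid-clay by the 2:1 spreading method:
Δσ ≈ qD²/(D+z)² = 197×3.2²/(3.2+7.2)² = 18.651 kPa
Final effective stress: σ'_f = σ'_0 + Δσ = 86.274 + 18.651 = 104.92 kPa.
Normally consolidated clay, so the full stress increment lies on the virgin compression line:
S_c = C_c·H/(1+e₀)·log₁₀(σ'_f/σ'_0) = 0.17×6.6/(1+0.79)×log₁₀(104.92/86.274)
    = 0.62682 × 0.084978 = 0.05327 m

S_c ≈ 53.3 mm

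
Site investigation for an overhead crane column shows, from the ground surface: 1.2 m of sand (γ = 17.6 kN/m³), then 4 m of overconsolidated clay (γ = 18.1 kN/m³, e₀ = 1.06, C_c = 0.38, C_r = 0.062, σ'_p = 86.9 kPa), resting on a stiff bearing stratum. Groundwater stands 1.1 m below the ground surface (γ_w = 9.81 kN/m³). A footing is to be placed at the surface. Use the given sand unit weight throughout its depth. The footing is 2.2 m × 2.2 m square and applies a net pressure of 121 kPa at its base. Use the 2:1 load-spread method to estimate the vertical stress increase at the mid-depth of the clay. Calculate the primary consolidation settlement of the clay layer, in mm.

Mid-depth of clay below the ground surface: z = 1.2 + 4/2 = 3.2 m.
Total vertical stress at mid-clay: σ_v = 17.6×1.2 + 18.1×2 = 57.32 kPa.
Pore pressure: u = 9.81×(3.2 − 1.1) = 20.601 kPa.
Initial effective stress: σ'_0 = σ_v − u = 57.32 − 20.601 = 36.719 kPa.
Stress increase at mid-clay by the 2:1 spreading method:
Δσ = qBL/((B+z)(L+z)) = 121×2.2×2.2/((2.2+3.2)(2.2+3.2)) = 20.084 kPa
Final effective stress: σ'_f = 36.719 + 20.084 = 56.803 kPa.
σ'_f = 56.803 ≤ σ'_p = 86.9 kPa, so the clay remains overconsolidated and only the recompression index applies:
S_c = C_r·H/(1+e₀)·log₁₀(σ'_f/σ'_0) = 0.062×4/2.06×log₁₀(56.803/36.719)
    = 0.12039 × 0.18948 = 0.02281 m

S_c ≈ 22.8 mm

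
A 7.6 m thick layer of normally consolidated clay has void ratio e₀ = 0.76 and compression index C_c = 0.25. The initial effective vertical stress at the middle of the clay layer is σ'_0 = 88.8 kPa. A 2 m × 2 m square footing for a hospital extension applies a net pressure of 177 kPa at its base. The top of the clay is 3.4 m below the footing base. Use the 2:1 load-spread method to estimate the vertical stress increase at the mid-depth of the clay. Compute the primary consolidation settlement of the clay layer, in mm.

Mid-depth of clay below the footing base: z = 3.4 + 7.6/2 = 7.2 m.
Stress increase at mid-clay by the 2:1 spreading method:
Δσ = qBL/((B+z)(L+z)) = 177×2×2/((2+7.2)(2+7.2)) = 8.3648 kPa
Final effective stress: σ'_f = σ'_0 + Δσ = 88.8 + 8.3648 = 97.165 kPa.
Normally consolidated clay, so the full stress increment lies on the virgin compression line:
S_c = C_c·H/(1+e₀)·log₁₀(σ'_f/σ'_0) = 0.25×7.6/(1+0.76)×log₁₀(97.165/88.8)
    = 1.0795 × 0.039097 = 0.04221 m

S_c ≈ 42.2 mm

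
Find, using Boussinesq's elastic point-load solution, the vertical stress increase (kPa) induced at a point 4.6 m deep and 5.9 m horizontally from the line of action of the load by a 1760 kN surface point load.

Δσ_z ≈ 3.49 kPa

Boussinesq vertical stress below a point load on an elastic half-space:
Δσ_z = 3P/(2πz²) · [1 + (r/z)²]^(−5/2)
r/z = 5.9/4.6 = 1.2826; [1+(r/z)²]^(−5/2) = 0.087882.
Δσ_z = 3×1760/(2π×4.6²) × 0.087882 = 39.714 × 0.087882 = 3.49 kPa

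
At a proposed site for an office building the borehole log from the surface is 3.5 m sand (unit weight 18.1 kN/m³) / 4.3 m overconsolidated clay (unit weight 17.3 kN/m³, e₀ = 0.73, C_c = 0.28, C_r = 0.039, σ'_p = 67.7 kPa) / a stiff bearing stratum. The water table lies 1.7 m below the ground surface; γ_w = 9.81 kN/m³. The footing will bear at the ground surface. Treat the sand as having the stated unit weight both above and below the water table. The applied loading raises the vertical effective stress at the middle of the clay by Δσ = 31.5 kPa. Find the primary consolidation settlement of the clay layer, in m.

Mid-depth of clay below the ground surface: z = 3.5 + 4.3/2 = 5.65 m.
Total vertical stress at mid-clay: σ_v = 18.1×3.5 + 17.3×2.15 = 100.55 kPa.
Pore pressure: u = 9.81×(5.65 − 1.7) = 38.75 kPa.
Initial effective stress: σ'_0 = σ_v − u = 100.55 − 38.75 = 61.8 kPa.
Final effective stress: σ'_f = 61.8 + 31.5 = 93.3 kPa.
σ'_f = 93.3 > σ'_p = 67.7 kPa, so the stress path crosses the preconsolidation pressure — recompression up to σ'_p, then virgin compression beyond:
S_c = H/(1+e₀)·[C_r·log₁₀(σ'_p/σ'_0) + C_c·log₁₀(σ'_f/σ'_p)]
    = 4.3/1.73 × [0.039×log₁₀(67.7/61.8) + 0.28×log₁₀(93.3/67.7)]
    = 2.4855 × [0.0015444 + 0.039002] = 0.1008 m

S_c ≈ 0.101 m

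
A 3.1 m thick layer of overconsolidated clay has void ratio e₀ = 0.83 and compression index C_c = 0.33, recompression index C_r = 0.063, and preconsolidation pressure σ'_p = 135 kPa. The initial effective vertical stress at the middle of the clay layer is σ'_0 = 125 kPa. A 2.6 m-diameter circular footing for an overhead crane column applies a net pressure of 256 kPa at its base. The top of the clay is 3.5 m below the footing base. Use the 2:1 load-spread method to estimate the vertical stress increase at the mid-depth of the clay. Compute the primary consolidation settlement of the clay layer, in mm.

S_c ≈ 36.4 mm

Mid-depth of clay below the footing base: z = 3.5 + 3.1/2 = 5.05 m.
Stress increase at mid-clay by the 2:1 spreading method:
Δσ ≈ qD²/(D+z)² = 256×2.6²/(2.6+5.05)² = 29.571 kPa
Final effective stress: σ'_f = 125 + 29.571 = 154.57 kPa.
σ'_f = 154.57 > σ'_p = 135 kPa, so the stress path crosses the preconsolidation pressure — recompression up to σ'_p, then virgin compression beyond:
S_c = H/(1+e₀)·[C_r·log₁₀(σ'_p/σ'_0) + C_c·log₁₀(σ'_f/σ'_p)]
    = 3.1/1.83 × [0.063×log₁₀(135/125) + 0.33×log₁₀(154.57/135)]
    = 1.694 × [0.0021057 + 0.019401] = 0.03643 m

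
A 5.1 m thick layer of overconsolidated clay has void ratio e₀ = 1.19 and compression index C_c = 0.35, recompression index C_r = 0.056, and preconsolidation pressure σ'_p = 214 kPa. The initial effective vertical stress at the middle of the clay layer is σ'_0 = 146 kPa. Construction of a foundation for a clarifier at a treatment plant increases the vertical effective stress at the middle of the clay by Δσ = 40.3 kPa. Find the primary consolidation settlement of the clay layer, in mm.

Final effective stress: σ'_f = 146 + 40.3 = 186.3 kPa.
σ'_f = 186.3 ≤ σ'_p = 214 kPa, so the clay remains overconsolidated and only the recompression index applies:
S_c = C_r·H/(1+e₀)·log₁₀(σ'_f/σ'_0) = 0.056×5.1/2.19×log₁₀(186.3/146)
    = 0.13041 × 0.10586 = 0.01381 m

S_c ≈ 13.8 mm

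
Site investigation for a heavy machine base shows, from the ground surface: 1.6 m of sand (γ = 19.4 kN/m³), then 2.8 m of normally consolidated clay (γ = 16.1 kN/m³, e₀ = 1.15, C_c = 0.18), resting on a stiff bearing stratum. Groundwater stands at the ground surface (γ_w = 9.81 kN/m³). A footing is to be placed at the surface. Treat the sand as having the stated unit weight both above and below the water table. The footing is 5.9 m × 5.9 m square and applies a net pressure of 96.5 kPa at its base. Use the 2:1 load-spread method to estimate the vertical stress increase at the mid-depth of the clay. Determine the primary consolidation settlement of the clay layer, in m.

S_c ≈ 0.103 m

Mid-depth of clay below the ground surface: z = 1.6 + 2.8/2 = 3 m.
Total vertical stress at mid-clay: σ_v = 19.4×1.6 + 16.1×1.4 = 53.58 kPa.
Pore pressure: u = 9.81×(3 − 0) = 29.43 kPa.
Initial effective stress: σ'_0 = σ_v − u = 53.58 − 29.43 = 24.15 kPa.
Stress increase at mid-clay by the 2:1 spreading method:
Δσ = qBL/((B+z)(L+z)) = 96.5×5.9×5.9/((5.9+3)(5.9+3)) = 42.408 kPa
Final effective stress: σ'_f = σ'_0 + Δσ = 24.15 + 42.408 = 66.558 kPa.
Normally consolidated clay, so the full stress increment lies on the virgin compression line:
S_c = C_c·H/(1+e₀)·log₁₀(σ'_f/σ'_0) = 0.18×2.8/(1+1.15)×log₁₀(66.558/24.15)
    = 0.23442 × 0.44028 = 0.1032 m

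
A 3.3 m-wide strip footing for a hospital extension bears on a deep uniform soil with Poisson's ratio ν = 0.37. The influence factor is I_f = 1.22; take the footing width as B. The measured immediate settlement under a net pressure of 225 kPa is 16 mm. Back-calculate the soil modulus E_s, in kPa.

S_e = q·B·(1−ν²)/E_s · I_f  ⇒  E_s = q·B·(1−ν²)·I_f / S_e.
E_s = 225 × 3.3 × 0.8631 × 1.22 / 0.016 = 48860 kPa

E_s ≈ 48900 kPa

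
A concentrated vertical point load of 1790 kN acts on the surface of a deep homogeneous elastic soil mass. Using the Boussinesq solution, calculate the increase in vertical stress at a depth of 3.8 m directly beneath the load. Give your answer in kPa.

Δσ_z ≈ 59.2 kPa

Boussinesq vertical stress below a point load on an elastic half-space:
Δσ_z = 3P/(2πz²) · [1 + (r/z)²]^(−5/2)
r/z = 0/3.8 = 0; [1+(r/z)²]^(−5/2) = 1.
Δσ_z = 3×1790/(2π×3.8²) × 1 = 59.187 × 1 = 59.19 kPa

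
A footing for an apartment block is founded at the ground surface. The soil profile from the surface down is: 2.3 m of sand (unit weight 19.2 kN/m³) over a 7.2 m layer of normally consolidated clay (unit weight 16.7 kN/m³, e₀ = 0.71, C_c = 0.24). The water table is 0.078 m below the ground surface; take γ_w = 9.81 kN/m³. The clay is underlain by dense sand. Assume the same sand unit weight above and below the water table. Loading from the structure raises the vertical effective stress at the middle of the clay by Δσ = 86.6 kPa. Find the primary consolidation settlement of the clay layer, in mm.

Mid-depth of clay below the ground surface: z = 2.3 + 7.2/2 = 5.9 m.
Total vertical stress at mid-clay: σ_v = 19.2×2.3 + 16.7×3.6 = 104.28 kPa.
Pore pressure: u = 9.81×(5.9 − 0.078) = 57.114 kPa.
Initial effective stress: σ'_0 = σ_v − u = 104.28 − 57.114 = 47.166 kPa.
Final effective stress: σ'_f = σ'_0 + Δσ = 47.166 + 86.6 = 133.77 kPa.
Normally consolidated clay, so the full stress increment lies on the virgin compression line:
S_c = C_c·H/(1+e₀)·log₁₀(σ'_f/σ'_0) = 0.24×7.2/(1+0.71)×log₁₀(133.77/47.166)
    = 1.0105 × 0.45273 = 0.4575 m

S_c ≈ 457 mm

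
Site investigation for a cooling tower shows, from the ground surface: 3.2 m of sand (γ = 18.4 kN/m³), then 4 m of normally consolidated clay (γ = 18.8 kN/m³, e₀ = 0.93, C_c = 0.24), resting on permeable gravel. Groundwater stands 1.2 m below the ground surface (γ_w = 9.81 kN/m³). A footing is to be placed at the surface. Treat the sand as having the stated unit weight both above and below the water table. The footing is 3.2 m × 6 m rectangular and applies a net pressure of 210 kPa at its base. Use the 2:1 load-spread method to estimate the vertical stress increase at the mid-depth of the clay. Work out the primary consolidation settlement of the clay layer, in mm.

Mid-depth of clay below the ground surface: z = 3.2 + 4/2 = 5.2 m.
Total vertical stress at mid-clay: σ_v = 18.4×3.2 + 18.8×2 = 96.48 kPa.
Pore pressure: u = 9.81×(5.2 − 1.2) = 39.24 kPa.
Initial effective stress: σ'_0 = σ_v − u = 96.48 − 39.24 = 57.24 kPa.
Stress increase at mid-clay by the 2:1 spreading method:
Δσ = qBL/((B+z)(L+z)) = 210×3.2×6/((3.2+5.2)(6+5.2)) = 42.857 kPa
Final effective stress: σ'_f = σ'_0 + Δσ = 57.24 + 42.857 = 100.1 kPa.
Normally consolidated clay, so the full stress increment lies on the virgin compression line:
S_c = C_c·H/(1+e₀)·log₁₀(σ'_f/σ'_0) = 0.24×4/(1+0.93)×log₁₀(100.1/57.24)
    = 0.49741 × 0.24273 = 0.1207 m

S_c ≈ 121 mm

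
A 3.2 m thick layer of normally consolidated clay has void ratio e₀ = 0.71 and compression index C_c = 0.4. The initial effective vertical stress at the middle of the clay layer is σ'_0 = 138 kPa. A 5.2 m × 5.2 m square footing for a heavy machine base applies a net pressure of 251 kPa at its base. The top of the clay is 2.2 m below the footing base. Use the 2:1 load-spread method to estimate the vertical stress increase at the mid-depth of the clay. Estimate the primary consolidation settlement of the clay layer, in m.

S_c ≈ 0.154 m

Mid-depth of clay below the footing base: z = 2.2 + 3.2/2 = 3.8 m.
Stress increase at mid-clay by the 2:1 spreading method:
Δσ = qBL/((B+z)(L+z)) = 251×5.2×5.2/((5.2+3.8)(5.2+3.8)) = 83.791 kPa
Final effective stress: σ'_f = σ'_0 + Δσ = 138 + 83.791 = 221.79 kPa.
Normally consolidated clay, so the full stress increment lies on the virgin compression line:
S_c = C_c·H/(1+e₀)·log₁₀(σ'_f/σ'_0) = 0.4×3.2/(1+0.71)×log₁₀(221.79/138)
    = 0.74854 × 0.20606 = 0.1542 m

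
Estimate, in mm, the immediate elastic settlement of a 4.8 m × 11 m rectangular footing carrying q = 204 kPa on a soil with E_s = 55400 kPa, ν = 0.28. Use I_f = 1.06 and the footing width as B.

S_e ≈ 17.3 mm

Immediate (elastic) settlement: S_e = q·B·(1−ν²)/E_s · I_f.
S_e = 204 × 4.8 × (1 − 0.28²) / 55400 × 1.06
    = 204 × 4.8 × 0.9216 / 55400 × 1.06
    = 0.01727 m = 17.27 mm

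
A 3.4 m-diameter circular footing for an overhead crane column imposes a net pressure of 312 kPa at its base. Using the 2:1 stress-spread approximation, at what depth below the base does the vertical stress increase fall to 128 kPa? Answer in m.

z ≈ 1.91 m

2:1 spreading — at depth z the loaded area has grown by z in each plan dimension:
qD²/(D+z)² = Δσ_z ⇒ z = D(√(q/Δσ_z) − 1) = 3.4×(√(312/128) − 1) = 1.908 m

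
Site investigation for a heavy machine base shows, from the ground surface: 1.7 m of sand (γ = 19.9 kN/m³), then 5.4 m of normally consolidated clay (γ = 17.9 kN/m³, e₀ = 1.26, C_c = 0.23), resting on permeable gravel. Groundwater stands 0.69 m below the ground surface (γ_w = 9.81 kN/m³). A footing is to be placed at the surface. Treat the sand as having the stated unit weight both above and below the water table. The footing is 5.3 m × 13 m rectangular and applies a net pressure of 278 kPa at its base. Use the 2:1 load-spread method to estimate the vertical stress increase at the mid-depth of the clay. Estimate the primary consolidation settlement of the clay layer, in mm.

Mid-depth of clay below the ground surface: z = 1.7 + 5.4/2 = 4.4 m.
Total vertical stress at mid-clay: σ_v = 19.9×1.7 + 17.9×2.7 = 82.16 kPa.
Pore pressure: u = 9.81×(4.4 − 0.69) = 36.395 kPa.
Initial effective stress: σ'_0 = σ_v − u = 82.16 − 36.395 = 45.765 kPa.
Stress increase at mid-clay by the 2:1 spreading method:
Δσ = qBL/((B+z)(L+z)) = 278×5.3×13/((5.3+4.4)(13+4.4)) = 113.49 kPa
Final effective stress: σ'_f = σ'_0 + Δσ = 45.765 + 113.49 = 159.25 kPa.
Normally consolidated clay, so the full stress increment lies on the virgin compression line:
S_c = C_c·H/(1+e₀)·log₁₀(σ'_f/σ'_0) = 0.23×5.4/(1+1.26)×log₁₀(159.25/45.765)
    = 0.54956 × 0.54155 = 0.2976 m

S_c ≈ 298 mm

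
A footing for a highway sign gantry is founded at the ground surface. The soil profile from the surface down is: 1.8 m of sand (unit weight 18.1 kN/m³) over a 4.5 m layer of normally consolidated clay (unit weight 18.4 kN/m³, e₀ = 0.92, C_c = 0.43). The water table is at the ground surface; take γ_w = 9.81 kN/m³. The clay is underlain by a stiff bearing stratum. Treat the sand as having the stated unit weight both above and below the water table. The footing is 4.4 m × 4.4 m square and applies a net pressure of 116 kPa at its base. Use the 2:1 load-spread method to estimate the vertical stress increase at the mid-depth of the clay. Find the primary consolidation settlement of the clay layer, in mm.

S_c ≈ 285 mm

Mid-depth of clay below the ground surface: z = 1.8 + 4.5/2 = 4.05 m.
Total vertical stress at mid-clay: σ_v = 18.1×1.8 + 18.4×2.25 = 73.98 kPa.
Pore pressure: u = 9.81×(4.05 − 0) = 39.73 kPa.
Initial effective stress: σ'_0 = σ_v − u = 73.98 − 39.73 = 34.25 kPa.
Stress increase at mid-clay by the 2:1 spreading method:
Δσ = qBL/((B+z)(L+z)) = 116×4.4×4.4/((4.4+4.05)(4.4+4.05)) = 31.452 kPa
Final effective stress: σ'_f = σ'_0 + Δσ = 34.25 + 31.452 = 65.702 kPa.
Normally consolidated clay, so the full stress increment lies on the virgin compression line:
S_c = C_c·H/(1+e₀)·log₁₀(σ'_f/σ'_0) = 0.43×4.5/(1+0.92)×log₁₀(65.702/34.25)
    = 1.0078 × 0.28292 = 0.2851 m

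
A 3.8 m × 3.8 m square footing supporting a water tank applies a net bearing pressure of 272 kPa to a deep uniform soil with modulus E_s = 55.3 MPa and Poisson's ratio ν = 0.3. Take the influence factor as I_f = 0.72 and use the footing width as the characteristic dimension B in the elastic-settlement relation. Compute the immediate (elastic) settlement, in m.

S_e ≈ 0.0122 m

Immediate (elastic) settlement: S_e = q·B·(1−ν²)/E_s · I_f.
E_s = 55.3 MPa = 55300 kPa.
S_e = 272 × 3.8 × (1 − 0.3²) / 55300 × 0.72
    = 272 × 3.8 × 0.91 / 55300 × 0.72
    = 0.01225 m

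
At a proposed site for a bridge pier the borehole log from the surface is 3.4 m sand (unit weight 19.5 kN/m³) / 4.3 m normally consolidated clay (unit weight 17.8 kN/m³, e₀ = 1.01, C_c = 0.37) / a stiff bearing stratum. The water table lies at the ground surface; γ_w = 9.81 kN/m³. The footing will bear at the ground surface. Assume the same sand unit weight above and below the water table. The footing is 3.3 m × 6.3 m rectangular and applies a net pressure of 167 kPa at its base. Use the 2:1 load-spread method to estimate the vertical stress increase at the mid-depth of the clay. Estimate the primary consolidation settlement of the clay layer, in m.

Mid-depth of clay below the ground surface: z = 3.4 + 4.3/2 = 5.55 m.
Total vertical stress at mid-clay: σ_v = 19.5×3.4 + 17.8×2.15 = 104.57 kPa.
Pore pressure: u = 9.81×(5.55 − 0) = 54.446 kPa.
Initial effective stress: σ'_0 = σ_v − u = 104.57 − 54.446 = 50.124 kPa.
Stress increase at mid-clay by the 2:1 spreading method:
Δσ = qBL/((B+z)(L+z)) = 167×3.3×6.3/((3.3+5.55)(6.3+5.55)) = 33.106 kPa
Final effective stress: σ'_f = σ'_0 + Δσ = 50.124 + 33.106 = 83.23 kPa.
Normally consolidated clay, so the full stress increment lies on the virgin compression line:
S_c = C_c·H/(1+e₀)·log₁₀(σ'_f/σ'_0) = 0.37×4.3/(1+1.01)×log₁₀(83.23/50.124)
    = 0.79154 × 0.22023 = 0.1743 m

S_c ≈ 0.174 m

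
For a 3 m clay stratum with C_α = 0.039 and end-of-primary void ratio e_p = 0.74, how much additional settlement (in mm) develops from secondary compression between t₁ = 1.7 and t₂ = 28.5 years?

Secondary compression: S_s = C_α·H/(1+e_p)·log₁₀(t₂/t₁)
S_s = 0.039×3/(1+0.74)×log₁₀(28.5/1.7)
    = 0.06724 × 1.224 = 0.08233 m

S_s ≈ 82.3 mm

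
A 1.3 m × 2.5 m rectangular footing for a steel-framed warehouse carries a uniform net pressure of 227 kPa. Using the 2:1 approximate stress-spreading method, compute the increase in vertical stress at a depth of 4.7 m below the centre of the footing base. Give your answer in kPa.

By the 2:1 method the load spreads at 1 horizontal : 2 vertical, so at depth z the loaded area has grown by z in each plan dimension:
Δσ = qBL/((B+z)(L+z)) = 227×1.3×2.5/((1.3+4.7)(2.5+4.7)) = 17.078 kPa

Δσ_z ≈ 17.1 kPa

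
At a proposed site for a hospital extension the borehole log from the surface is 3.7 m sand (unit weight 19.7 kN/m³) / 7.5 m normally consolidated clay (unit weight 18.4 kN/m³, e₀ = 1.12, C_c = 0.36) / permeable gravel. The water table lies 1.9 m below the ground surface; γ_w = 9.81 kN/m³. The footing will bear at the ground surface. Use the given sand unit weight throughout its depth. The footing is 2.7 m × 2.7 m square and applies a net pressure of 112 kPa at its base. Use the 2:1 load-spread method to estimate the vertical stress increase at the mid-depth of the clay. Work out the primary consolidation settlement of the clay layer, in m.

Mid-depth of clay below the ground surface: z = 3.7 + 7.5/2 = 7.45 m.
Total vertical stress at mid-clay: σ_v = 19.7×3.7 + 18.4×3.75 = 141.89 kPa.
Pore pressure: u = 9.81×(7.45 − 1.9) = 54.446 kPa.
Initial effective stress: σ'_0 = σ_v − u = 141.89 − 54.446 = 87.444 kPa.
Stress increase at mid-clay by the 2:1 spreading method:
Δσ = qBL/((B+z)(L+z)) = 112×2.7×2.7/((2.7+7.45)(2.7+7.45)) = 7.9253 kPa
Final effective stress: σ'_f = σ'_0 + Δσ = 87.444 + 7.9253 = 95.369 kPa.
Normally consolidated clay, so the full stress increment lies on the virgin compression line:
S_c = C_c·H/(1+e₀)·log₁₀(σ'_f/σ'_0) = 0.36×7.5/(1+1.12)×log₁₀(95.369/87.444)
    = 1.2736 × 0.037677 = 0.04799 m

S_c ≈ 0.048 m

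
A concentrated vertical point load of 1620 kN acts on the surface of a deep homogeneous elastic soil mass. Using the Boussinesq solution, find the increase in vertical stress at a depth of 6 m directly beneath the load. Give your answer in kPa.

Δσ_z ≈ 21.5 kPa

Boussinesq vertical stress below a point load on an elastic half-space:
Δσ_z = 3P/(2πz²) · [1 + (r/z)²]^(−5/2)
r/z = 0/6 = 0; [1+(r/z)²]^(−5/2) = 1.
Δσ_z = 3×1620/(2π×6²) × 1 = 21.486 × 1 = 21.49 kPa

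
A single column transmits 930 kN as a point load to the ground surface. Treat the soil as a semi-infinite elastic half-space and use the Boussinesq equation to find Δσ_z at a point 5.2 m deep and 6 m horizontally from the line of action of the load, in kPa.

Boussinesq vertical stress below a point load on an elastic half-space:
Δσ_z = 3P/(2πz²) · [1 + (r/z)²]^(−5/2)
r/z = 6/5.2 = 1.1538; [1+(r/z)²]^(−5/2) = 0.1205.
Δσ_z = 3×930/(2π×5.2²) × 0.1205 = 16.422 × 0.1205 = 1.979 kPa

Δσ_z ≈ 1.98 kPa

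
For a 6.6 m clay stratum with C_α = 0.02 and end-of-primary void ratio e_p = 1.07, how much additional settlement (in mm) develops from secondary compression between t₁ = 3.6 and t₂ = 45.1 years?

Secondary compression: S_s = C_α·H/(1+e_p)·log₁₀(t₂/t₁)
S_s = 0.02×6.6/(1+1.07)×log₁₀(45.1/3.6)
    = 0.06377 × 1.098 = 0.07001 m

S_s ≈ 70 mm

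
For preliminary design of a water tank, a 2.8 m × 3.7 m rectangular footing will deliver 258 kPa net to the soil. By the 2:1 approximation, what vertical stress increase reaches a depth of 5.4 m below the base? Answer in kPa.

By the 2:1 method the load spreads at 1 horizontal : 2 vertical, so at depth z the loaded area has grown by z in each plan dimension:
Δσ = qBL/((B+z)(L+z)) = 258×2.8×3.7/((2.8+5.4)(3.7+5.4)) = 35.82 kPa

Δσ_z ≈ 35.8 kPa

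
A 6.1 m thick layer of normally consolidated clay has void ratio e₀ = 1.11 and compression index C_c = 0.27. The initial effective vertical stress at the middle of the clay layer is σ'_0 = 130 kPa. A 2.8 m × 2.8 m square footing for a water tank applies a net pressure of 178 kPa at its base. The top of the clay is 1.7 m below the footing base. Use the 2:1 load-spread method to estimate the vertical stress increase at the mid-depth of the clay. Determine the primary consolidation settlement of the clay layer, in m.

S_c ≈ 0.0585 m

Mid-depth of clay below the footing base: z = 1.7 + 6.1/2 = 4.75 m.
Stress increase at mid-clay by the 2:1 spreading method:
Δσ = qBL/((B+z)(L+z)) = 178×2.8×2.8/((2.8+4.75)(2.8+4.75)) = 24.482 kPa
Final effective stress: σ'_f = σ'_0 + Δσ = 130 + 24.482 = 154.48 kPa.
Normally consolidated clay, so the full stress increment lies on the virgin compression line:
S_c = C_c·H/(1+e₀)·log₁₀(σ'_f/σ'_0) = 0.27×6.1/(1+1.11)×log₁₀(154.48/130)
    = 0.78057 × 0.074929 = 0.05849 m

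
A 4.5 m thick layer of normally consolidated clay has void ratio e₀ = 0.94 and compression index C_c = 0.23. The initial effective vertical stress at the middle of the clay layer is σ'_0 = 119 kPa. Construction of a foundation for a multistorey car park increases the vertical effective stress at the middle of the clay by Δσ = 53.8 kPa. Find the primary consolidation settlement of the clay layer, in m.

Final effective stress: σ'_f = σ'_0 + Δσ = 119 + 53.8 = 172.8 kPa.
Normally consolidated clay, so the full stress increment lies on the virgin compression line:
S_c = C_c·H/(1+e₀)·log₁₀(σ'_f/σ'_0) = 0.23×4.5/(1+0.94)×log₁₀(172.8/119)
    = 0.53351 × 0.162 = 0.08643 m

S_c ≈ 0.0864 m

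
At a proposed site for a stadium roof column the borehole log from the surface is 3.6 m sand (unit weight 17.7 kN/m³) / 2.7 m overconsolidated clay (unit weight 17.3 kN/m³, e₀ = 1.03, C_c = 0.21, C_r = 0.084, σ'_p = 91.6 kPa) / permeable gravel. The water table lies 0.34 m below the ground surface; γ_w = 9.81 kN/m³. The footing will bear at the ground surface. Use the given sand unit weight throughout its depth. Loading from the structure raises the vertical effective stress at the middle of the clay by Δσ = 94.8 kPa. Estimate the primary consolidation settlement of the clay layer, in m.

S_c ≈ 0.0865 m

Mid-depth of clay below the ground surface: z = 3.6 + 2.7/2 = 4.95 m.
Total vertical stress at mid-clay: σ_v = 17.7×3.6 + 17.3×1.35 = 87.075 kPa.
Pore pressure: u = 9.81×(4.95 − 0.34) = 45.224 kPa.
Initial effective stress: σ'_0 = σ_v − u = 87.075 − 45.224 = 41.851 kPa.
Final effective stress: σ'_f = 41.851 + 94.8 = 136.65 kPa.
σ'_f = 136.65 > σ'_p = 91.6 kPa, so the stress path crosses the preconsolidation pressure — recompression up to σ'_p, then virgin compression beyond:
S_c = H/(1+e₀)·[C_r·log₁₀(σ'_p/σ'_0) + C_c·log₁₀(σ'_f/σ'_p)]
    = 2.7/2.03 × [0.084×log₁₀(91.6/41.851) + 0.21×log₁₀(136.65/91.6)]
    = 1.33 × [0.028576 + 0.03648] = 0.08652 m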